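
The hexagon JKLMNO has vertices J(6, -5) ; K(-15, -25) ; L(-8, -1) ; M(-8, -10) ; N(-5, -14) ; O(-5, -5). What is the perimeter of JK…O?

88

|JK| = √((-21)² + (-20)²) = √841 = 29
|KL| = √((7)² + (24)²) = √625 = 25
|LM| = √((0)² + (-9)²) = √81 = 9
|MN| = √((3)² + (-4)²) = √25 = 5
|NO| = √((0)² + (9)²) = √81 = 9
|OJ| = √((11)² + (0)²) = √121 = 11
Perimeter = 29 + 25 + 9 + 5 + 9 + 11 = 88.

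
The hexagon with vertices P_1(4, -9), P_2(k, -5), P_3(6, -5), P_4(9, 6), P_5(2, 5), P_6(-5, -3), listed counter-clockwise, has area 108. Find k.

The doubled signed area Σ (x_i y_{i+1} − x_{i+1} y_i) is linear in k.
With k=0 it equals 200; the coefficient of k is 4 (from the two edges through P_2).
So 4·k + 200 = 2·108 = 216 ⇒ k = 4.

4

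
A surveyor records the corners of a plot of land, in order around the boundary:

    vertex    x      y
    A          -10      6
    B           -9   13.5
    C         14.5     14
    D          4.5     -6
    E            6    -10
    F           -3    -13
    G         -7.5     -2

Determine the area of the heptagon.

413.125

A→B: (-10)(13.5) − (-9)(6) = -81
B→C: (-9)(14) − (14.5)(13.5) = -321.75
C→D: (14.5)(-6) − (4.5)(14) = -150
D→E: (4.5)(-10) − (6)(-6) = -9
E→F: (6)(-13) − (-3)(-10) = -108
F→G: (-3)(-2) − (-7.5)(-13) = -91.5
G→A: (-7.5)(6) − (-10)(-2) = -65
Σ = -826.25
Area = |Σ|/2 = 413.125.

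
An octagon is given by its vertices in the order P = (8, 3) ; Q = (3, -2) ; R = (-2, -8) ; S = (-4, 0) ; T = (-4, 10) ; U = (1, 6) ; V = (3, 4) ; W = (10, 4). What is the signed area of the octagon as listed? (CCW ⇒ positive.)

-101.5

Σ = (-25) + (-28) + (-32) + (-40) + (-34) + (-14) + (-28) + (-2) = -203
Signed area = Σ/2 = -101.5 (negative ⇒ clockwise traversal).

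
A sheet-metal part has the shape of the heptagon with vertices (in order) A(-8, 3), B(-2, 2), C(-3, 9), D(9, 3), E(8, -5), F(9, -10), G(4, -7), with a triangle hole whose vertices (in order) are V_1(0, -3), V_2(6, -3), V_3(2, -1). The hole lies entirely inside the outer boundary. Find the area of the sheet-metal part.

Outer boundary:
A→B: (-8)(2) − (-2)(3) = -10
B→C: (-2)(9) − (-3)(2) = -12
C→D: (-3)(3) − (9)(9) = -90
D→E: (9)(-5) − (8)(3) = -69
E→F: (8)(-10) − (9)(-5) = -35
F→G: (9)(-7) − (4)(-10) = -23
G→A: (4)(3) − (-8)(-7) = -44
Σ = -283
Area = |Σ|/2 = 141.5.
Hole:
Apply the shoelace formula: 2A = Σ (x_i·y_{i+1} − x_{i+1}·y_i), indices taken mod 3.
V_1→V_2: (0)(-3) − (6)(-3) = 18
V_2→V_3: (6)(-1) − (2)(-3) = 0
V_3→V_1: (2)(-3) − (0)(-1) = -6
Σ = 12
Area = |Σ|/2 = 6.
Net area = 141.5 − 6 = 135.5.

135.5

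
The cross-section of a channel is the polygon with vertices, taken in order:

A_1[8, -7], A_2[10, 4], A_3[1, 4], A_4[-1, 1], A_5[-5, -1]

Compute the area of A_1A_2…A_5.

96

Apply Gauss's area formula: 2A = Σ (x_i·y_{i+1} − x_{i+1}·y_i), indices taken mod 5.
A_1→A_2: (8)(4) − (10)(-7) = 102
A_2→A_3: (10)(4) − (1)(4) = 36
A_3→A_4: (1)(1) − (-1)(4) = 5
A_4→A_5: (-1)(-1) − (-5)(1) = 6
A_5→A_1: (-5)(-7) − (8)(-1) = 43
Σ = 192
Area = |Σ|/2 = 96.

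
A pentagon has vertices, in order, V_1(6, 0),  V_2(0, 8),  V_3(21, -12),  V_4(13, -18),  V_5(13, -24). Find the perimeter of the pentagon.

80

|V_1V_2| = √((-6)² + (8)²) = √100 = 10
|V_2V_3| = √((21)² + (-20)²) = √841 = 29
|V_3V_4| = √((-8)² + (-6)²) = √100 = 10
|V_4V_5| = √((0)² + (-6)²) = √36 = 6
|V_5V_1| = √((-7)² + (24)²) = √625 = 25
Perimeter = 10 + 29 + 10 + 6 + 25 = 80.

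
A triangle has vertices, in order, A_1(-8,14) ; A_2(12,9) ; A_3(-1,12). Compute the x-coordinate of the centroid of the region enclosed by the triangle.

1

Apply the shoelace formula. First the cross-terms c_i = x_i·y_{i+1} − x_{i+1}·y_i:
  -240, 153, 82  ⇒  2A = -5, A = -2.5.
Then Σ (x_i + x_{i+1})·c_i = -15, so x̄ = -15 / (6·(-2.5)) = 1.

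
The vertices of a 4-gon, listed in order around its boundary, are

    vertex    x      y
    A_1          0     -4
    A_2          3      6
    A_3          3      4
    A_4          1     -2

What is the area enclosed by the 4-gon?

Apply the shoelace formula: 2A = Σ (x_i·y_{i+1} − x_{i+1}·y_i), indices taken mod 4.
Cross-terms: 12, -6, -10, -4  ⇒  Σ = -8
Area = |Σ|/2 = 4.

4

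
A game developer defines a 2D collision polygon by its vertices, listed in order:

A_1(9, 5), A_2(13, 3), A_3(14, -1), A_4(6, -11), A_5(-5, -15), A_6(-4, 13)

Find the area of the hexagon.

324

Apply the surveyor's formula: 2A = Σ (x_i·y_{i+1} − x_{i+1}·y_i), indices taken mod 6.
Σ = (-38) + (-55) + (-148) + (-145) + (-125) + (-137) = -648
Area = |Σ|/2 = 324.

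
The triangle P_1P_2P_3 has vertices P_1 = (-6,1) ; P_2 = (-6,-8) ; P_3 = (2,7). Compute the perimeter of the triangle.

|P_1P_2| = √((0)² + (-9)²) = √81 = 9
|P_2P_3| = √((8)² + (15)²) = √289 = 17
|P_3P_1| = √((-8)² + (-6)²) = √100 = 10
Perimeter = 9 + 17 + 10 = 36.

36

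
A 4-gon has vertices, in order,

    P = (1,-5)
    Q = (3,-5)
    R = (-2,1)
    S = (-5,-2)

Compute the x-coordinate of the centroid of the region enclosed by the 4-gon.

Apply the surveyor's formula. First the cross-terms c_i = x_i·y_{i+1} − x_{i+1}·y_i:
  10, -7, 9, 27  ⇒  2A = 39, A = 19.5.
Then Σ (x_i + x_{i+1})·c_i = -138, so x̄ = -138 / (6·19.5) = -46/39.

-46/39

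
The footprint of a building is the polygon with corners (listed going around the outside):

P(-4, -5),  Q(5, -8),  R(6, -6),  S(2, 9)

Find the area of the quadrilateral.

83.5

Σ = (57) + (18) + (66) + (26) = 167
Area = |Σ|/2 = 83.5.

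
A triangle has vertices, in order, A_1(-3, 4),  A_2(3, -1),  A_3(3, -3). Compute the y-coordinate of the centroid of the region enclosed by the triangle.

Apply Gauss's area formula. First the cross-terms c_i = x_i·y_{i+1} − x_{i+1}·y_i:
  -9, -6, 3  ⇒  2A = -12, A = -6.
Then Σ (y_i + y_{i+1})·c_i = 0, so ȳ = 0 / (6·(-6)) = 0.

0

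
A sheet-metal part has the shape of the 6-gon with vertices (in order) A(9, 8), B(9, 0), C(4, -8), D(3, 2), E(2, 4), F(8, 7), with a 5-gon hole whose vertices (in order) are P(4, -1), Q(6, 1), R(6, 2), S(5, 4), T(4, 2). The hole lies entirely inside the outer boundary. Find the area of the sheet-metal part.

Outer boundary:
Σ = (-72) + (-72) + (32) + (8) + (-18) + (1) = -121
Area = |Σ|/2 = 60.5.
Hole:
Σ = (10) + (6) + (14) + (-6) + (-12) = 12
Area = |Σ|/2 = 6.
Net area = 60.5 − 6 = 54.5.

54.5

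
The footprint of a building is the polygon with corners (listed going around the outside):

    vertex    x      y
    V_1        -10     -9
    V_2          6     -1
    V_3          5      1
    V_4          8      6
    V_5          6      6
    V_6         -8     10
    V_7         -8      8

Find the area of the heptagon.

192.5

Apply the shoelace formula: 2A = Σ (x_i·y_{i+1} − x_{i+1}·y_i), indices taken mod 7.
Σ = (64) + (11) + (22) + (12) + (108) + (16) + (152) = 385
Area = |Σ|/2 = 192.5.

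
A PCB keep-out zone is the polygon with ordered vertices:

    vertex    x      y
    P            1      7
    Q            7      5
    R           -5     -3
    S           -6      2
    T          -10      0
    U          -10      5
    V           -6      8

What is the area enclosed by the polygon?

99

Apply the surveyor's formula: 2A = Σ (x_i·y_{i+1} − x_{i+1}·y_i), indices taken mod 7.
P→Q: (1)(5) − (7)(7) = -44
Q→R: (7)(-3) − (-5)(5) = 4
R→S: (-5)(2) − (-6)(-3) = -28
S→T: (-6)(0) − (-10)(2) = 20
T→U: (-10)(5) − (-10)(0) = -50
U→V: (-10)(8) − (-6)(5) = -50
V→P: (-6)(7) − (1)(8) = -50
Σ = -198
Area = |Σ|/2 = 99.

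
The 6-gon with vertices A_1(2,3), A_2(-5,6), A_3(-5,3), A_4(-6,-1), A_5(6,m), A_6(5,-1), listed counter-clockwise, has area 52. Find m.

-2

The doubled signed area Σ (x_i y_{i+1} − x_{i+1} y_i) is linear in m.
With m=0 it equals 82; the coefficient of m is -11 (from the two edges through A_5).
So -11·m + 82 = 2·52 = 104 ⇒ m = -2.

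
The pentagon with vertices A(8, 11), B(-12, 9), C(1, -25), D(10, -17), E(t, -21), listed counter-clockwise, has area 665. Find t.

The doubled signed area Σ (x_i y_{i+1} − x_{i+1} y_i) is linear in t.
With t=0 it equals 686; the coefficient of t is 28 (from the two edges through E).
So 28·t + 686 = 2·665 = 1330 ⇒ t = 23.

23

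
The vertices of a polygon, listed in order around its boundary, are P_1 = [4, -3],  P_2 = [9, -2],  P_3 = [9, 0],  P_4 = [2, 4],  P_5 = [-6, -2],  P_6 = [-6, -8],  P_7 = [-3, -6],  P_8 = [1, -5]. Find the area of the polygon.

89.5

Cross-terms: 19, 18, 36, 20, 36, 12, 21, 17  ⇒  Σ = 179
Area = |Σ|/2 = 89.5.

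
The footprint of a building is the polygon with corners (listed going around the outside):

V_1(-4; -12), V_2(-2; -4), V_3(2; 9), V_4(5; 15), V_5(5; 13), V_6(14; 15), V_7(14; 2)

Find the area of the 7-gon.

246

V_1→V_2: (-4)(-4) − (-2)(-12) = -8
V_2→V_3: (-2)(9) − (2)(-4) = -10
V_3→V_4: (2)(15) − (5)(9) = -15
V_4→V_5: (5)(13) − (5)(15) = -10
V_5→V_6: (5)(15) − (14)(13) = -107
V_6→V_7: (14)(2) − (14)(15) = -182
V_7→V_1: (14)(-12) − (-4)(2) = -160
Σ = -492
Area = |Σ|/2 = 246.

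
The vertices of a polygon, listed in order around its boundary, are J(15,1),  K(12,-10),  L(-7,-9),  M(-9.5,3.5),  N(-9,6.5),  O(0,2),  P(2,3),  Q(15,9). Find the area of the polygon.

J→K: (15)(-10) − (12)(1) = -162
K→L: (12)(-9) − (-7)(-10) = -178
L→M: (-7)(3.5) − (-9.5)(-9) = -110
M→N: (-9.5)(6.5) − (-9)(3.5) = -30.25
N→O: (-9)(2) − (0)(6.5) = -18
O→P: (0)(3) − (2)(2) = -4
P→Q: (2)(9) − (15)(3) = -27
Q→J: (15)(1) − (15)(9) = -120
Σ = -649.25
Area = |Σ|/2 = 324.625.

324.625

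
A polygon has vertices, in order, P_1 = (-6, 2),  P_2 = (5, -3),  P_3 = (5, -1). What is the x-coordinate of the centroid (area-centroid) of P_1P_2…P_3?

Apply the surveyor's formula. First the cross-terms c_i = x_i·y_{i+1} − x_{i+1}·y_i:
  8, 10, 4  ⇒  2A = 22, A = 11.
Then Σ (x_i + x_{i+1})·c_i = 88, so x̄ = 88 / (6·11) = 4/3.

4/3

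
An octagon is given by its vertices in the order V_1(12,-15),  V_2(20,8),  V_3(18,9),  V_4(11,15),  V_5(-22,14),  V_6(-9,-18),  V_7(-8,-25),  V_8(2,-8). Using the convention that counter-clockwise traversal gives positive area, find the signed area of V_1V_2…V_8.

935

Apply Gauss's area formula: 2A = Σ (x_i·y_{i+1} − x_{i+1}·y_i), indices taken mod 8.
Σ = (396) + (36) + (171) + (484) + (522) + (81) + (114) + (66) = 1870
Signed area = Σ/2 = 935 (positive ⇒ counter-clockwise traversal).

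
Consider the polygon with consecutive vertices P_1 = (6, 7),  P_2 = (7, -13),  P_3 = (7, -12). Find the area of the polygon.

Apply Gauss's area formula: 2A = Σ (x_i·y_{i+1} − x_{i+1}·y_i), indices taken mod 3.
Σ = (-127) + (7) + (121) = 1
Area = |Σ|/2 = 0.5.

0.5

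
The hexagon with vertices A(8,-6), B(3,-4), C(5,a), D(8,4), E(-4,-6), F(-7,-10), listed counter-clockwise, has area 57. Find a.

The doubled signed area Σ (x_i y_{i+1} − x_{i+1} y_i) is linear in a.
With a=0 it equals 114; the coefficient of a is -5 (from the two edges through C).
So -5·a + 114 = 2·57 = 114 ⇒ a = 0.

0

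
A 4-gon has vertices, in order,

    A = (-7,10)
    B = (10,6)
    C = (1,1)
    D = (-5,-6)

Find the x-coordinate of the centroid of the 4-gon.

Apply the shoelace (surveyor's) formula. First the cross-terms c_i = x_i·y_{i+1} − x_{i+1}·y_i:
  -142, 4, -1, -92  ⇒  2A = -231, A = -115.5.
Then Σ (x_i + x_{i+1})·c_i = 726, so x̄ = 726 / (6·(-115.5)) = -22/21.

-22/21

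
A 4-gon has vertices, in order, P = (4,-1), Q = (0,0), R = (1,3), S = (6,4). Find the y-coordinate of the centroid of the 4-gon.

Apply the shoelace formula. First the cross-terms c_i = x_i·y_{i+1} − x_{i+1}·y_i:
  0, 0, -14, -22  ⇒  2A = -36, A = -18.
Then Σ (y_i + y_{i+1})·c_i = -164, so ȳ = -164 / (6·(-18)) = 41/27.

41/27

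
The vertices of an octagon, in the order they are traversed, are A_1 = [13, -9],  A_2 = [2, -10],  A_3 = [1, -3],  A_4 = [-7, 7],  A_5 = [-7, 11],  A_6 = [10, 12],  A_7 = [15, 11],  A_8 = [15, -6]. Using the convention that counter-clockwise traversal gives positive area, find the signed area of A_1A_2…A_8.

-363

Apply the surveyor's formula: 2A = Σ (x_i·y_{i+1} − x_{i+1}·y_i), indices taken mod 8.
Cross-terms: -112, 4, -14, -28, -194, -70, -255, -57  ⇒  Σ = -726
Signed area = Σ/2 = -363 (negative ⇒ clockwise traversal).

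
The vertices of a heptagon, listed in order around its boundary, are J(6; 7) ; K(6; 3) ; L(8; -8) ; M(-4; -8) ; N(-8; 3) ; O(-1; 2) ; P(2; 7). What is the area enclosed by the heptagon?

160

Apply the shoelace (surveyor's) formula: 2A = Σ (x_i·y_{i+1} − x_{i+1}·y_i), indices taken mod 7.
Cross-terms: -24, -72, -96, -76, -13, -11, -28  ⇒  Σ = -320
Area = |Σ|/2 = 160.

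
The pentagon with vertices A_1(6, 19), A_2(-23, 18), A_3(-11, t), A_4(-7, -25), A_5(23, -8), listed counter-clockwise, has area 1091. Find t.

-3

Write out the shoelace sum; only the two edges meeting at A_3 involve t:
2·Area = [((-23)·t − (-11)·18) + ((-11)·(-25) − (-7)·t)] + 1661
       = -16·t + 2134 = 2182
⇒ t = -3.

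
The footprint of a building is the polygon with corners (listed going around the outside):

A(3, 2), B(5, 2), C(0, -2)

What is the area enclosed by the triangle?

Apply the surveyor's formula: 2A = Σ (x_i·y_{i+1} − x_{i+1}·y_i), indices taken mod 3.
A→B: (3)(2) − (5)(2) = -4
B→C: (5)(-2) − (0)(2) = -10
C→A: (0)(2) − (3)(-2) = 6
Σ = -8
Area = |Σ|/2 = 4.

4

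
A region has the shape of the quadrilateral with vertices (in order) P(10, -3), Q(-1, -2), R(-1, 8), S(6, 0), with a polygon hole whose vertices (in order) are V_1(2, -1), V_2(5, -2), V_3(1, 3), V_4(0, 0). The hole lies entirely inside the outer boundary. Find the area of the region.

Outer boundary:
Apply the shoelace formula: 2A = Σ (x_i·y_{i+1} − x_{i+1}·y_i), indices taken mod 4.
Σ = (-23) + (-10) + (-48) + (-18) = -99
Area = |Σ|/2 = 49.5.
Hole:
Apply the shoelace formula: 2A = Σ (x_i·y_{i+1} − x_{i+1}·y_i), indices taken mod 4.
Σ = (1) + (17) + (0) + (0) = 18
Area = |Σ|/2 = 9.
Net area = 49.5 − 9 = 40.5.

40.5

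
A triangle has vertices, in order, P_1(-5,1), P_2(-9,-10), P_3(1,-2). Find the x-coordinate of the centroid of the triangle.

-13/3

Apply the shoelace formula. First the cross-terms c_i = x_i·y_{i+1} − x_{i+1}·y_i:
  59, 28, -9  ⇒  2A = 78, A = 39.
Then Σ (x_i + x_{i+1})·c_i = -1014, so x̄ = -1014 / (6·39) = -13/3.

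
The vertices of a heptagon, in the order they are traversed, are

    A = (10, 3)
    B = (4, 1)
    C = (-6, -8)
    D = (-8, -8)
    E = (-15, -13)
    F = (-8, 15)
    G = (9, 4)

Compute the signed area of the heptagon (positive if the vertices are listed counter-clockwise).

-284.5

Apply Gauss's area formula: 2A = Σ (x_i·y_{i+1} − x_{i+1}·y_i), indices taken mod 7.
Cross-terms: -2, -26, -16, -16, -329, -167, -13  ⇒  Σ = -569
Signed area = Σ/2 = -284.5 (negative ⇒ clockwise traversal).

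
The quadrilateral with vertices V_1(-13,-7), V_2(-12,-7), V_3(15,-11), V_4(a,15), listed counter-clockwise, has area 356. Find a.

The doubled signed area Σ (x_i y_{i+1} − x_{i+1} y_i) is linear in a.
With a=0 it equals 664; the coefficient of a is 4 (from the two edges through V_4).
So 4·a + 664 = 2·356 = 712 ⇒ a = 12.

12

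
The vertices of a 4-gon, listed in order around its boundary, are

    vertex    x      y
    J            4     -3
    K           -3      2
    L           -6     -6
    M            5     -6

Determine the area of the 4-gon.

52

J→K: (4)(2) − (-3)(-3) = -1
K→L: (-3)(-6) − (-6)(2) = 30
L→M: (-6)(-6) − (5)(-6) = 66
M→J: (5)(-3) − (4)(-6) = 9
Σ = 104
Area = |Σ|/2 = 52.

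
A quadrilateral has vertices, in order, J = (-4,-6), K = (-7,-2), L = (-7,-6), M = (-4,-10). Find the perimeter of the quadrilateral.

|JK| = √((-3)² + (4)²) = √25 = 5
|KL| = √((0)² + (-4)²) = √16 = 4
|LM| = √((3)² + (-4)²) = √25 = 5
|MJ| = √((0)² + (4)²) = √16 = 4
Perimeter = 5 + 4 + 5 + 4 = 18.

18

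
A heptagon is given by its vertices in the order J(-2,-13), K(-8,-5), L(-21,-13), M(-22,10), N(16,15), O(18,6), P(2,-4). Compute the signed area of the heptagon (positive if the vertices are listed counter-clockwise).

Σ = (-94) + (-1) + (-496) + (-490) + (-174) + (-84) + (-34) = -1373
Signed area = Σ/2 = -686.5 (negative ⇒ clockwise traversal).

-686.5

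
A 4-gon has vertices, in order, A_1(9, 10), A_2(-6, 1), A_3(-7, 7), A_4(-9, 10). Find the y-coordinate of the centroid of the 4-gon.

120/17

Apply the surveyor's formula. First the cross-terms c_i = x_i·y_{i+1} − x_{i+1}·y_i:
  69, -35, -7, -180  ⇒  2A = -153, A = -76.5.
Then Σ (y_i + y_{i+1})·c_i = -3240, so ȳ = -3240 / (6·(-76.5)) = 120/17.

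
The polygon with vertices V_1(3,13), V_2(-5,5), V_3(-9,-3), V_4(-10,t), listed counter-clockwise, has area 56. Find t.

-11

The doubled signed area Σ (x_i y_{i+1} − x_{i+1} y_i) is linear in t.
With t=0 it equals -20; the coefficient of t is -12 (from the two edges through V_4).
So -12·t + -20 = 2·56 = 112 ⇒ t = -11.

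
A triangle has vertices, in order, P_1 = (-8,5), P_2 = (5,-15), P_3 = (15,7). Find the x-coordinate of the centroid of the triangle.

Apply the shoelace (surveyor's) formula. First the cross-terms c_i = x_i·y_{i+1} − x_{i+1}·y_i:
  95, 260, 131  ⇒  2A = 486, A = 243.
Then Σ (x_i + x_{i+1})·c_i = 5832, so x̄ = 5832 / (6·243) = 4.

4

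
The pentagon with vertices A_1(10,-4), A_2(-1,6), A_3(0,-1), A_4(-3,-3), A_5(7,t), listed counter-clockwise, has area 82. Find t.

-9

Write out the shoelace sum; only the two edges meeting at A_5 involve t:
2·Area = [((-3)·t − 7·(-3)) + (7·(-4) − 10·t)] + 54
       = -13·t + 47 = 164
⇒ t = -9.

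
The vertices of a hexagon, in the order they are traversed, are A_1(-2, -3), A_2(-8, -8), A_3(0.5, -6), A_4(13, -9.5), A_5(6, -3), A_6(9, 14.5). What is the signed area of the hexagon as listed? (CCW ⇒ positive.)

A_1→A_2: (-2)(-8) − (-8)(-3) = -8
A_2→A_3: (-8)(-6) − (0.5)(-8) = 52
A_3→A_4: (0.5)(-9.5) − (13)(-6) = 73.25
A_4→A_5: (13)(-3) − (6)(-9.5) = 18
A_5→A_6: (6)(14.5) − (9)(-3) = 114
A_6→A_1: (9)(-3) − (-2)(14.5) = 2
Σ = 251.25
Signed area = Σ/2 = 125.625 (positive ⇒ counter-clockwise traversal).

125.625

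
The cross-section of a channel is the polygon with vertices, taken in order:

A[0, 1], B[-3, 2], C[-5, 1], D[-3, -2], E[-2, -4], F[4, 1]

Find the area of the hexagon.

24.5

A→B: (0)(2) − (-3)(1) = 3
B→C: (-3)(1) − (-5)(2) = 7
C→D: (-5)(-2) − (-3)(1) = 13
D→E: (-3)(-4) − (-2)(-2) = 8
E→F: (-2)(1) − (4)(-4) = 14
F→A: (4)(1) − (0)(1) = 4
Σ = 49
Area = |Σ|/2 = 24.5.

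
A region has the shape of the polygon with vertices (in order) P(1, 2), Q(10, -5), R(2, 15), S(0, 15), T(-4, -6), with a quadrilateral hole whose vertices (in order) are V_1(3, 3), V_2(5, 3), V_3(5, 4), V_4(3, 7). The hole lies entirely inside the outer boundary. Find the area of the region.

106.5

Outer boundary:
Σ = (-25) + (160) + (30) + (60) + (-2) = 223
Area = |Σ|/2 = 111.5.
Hole:
Apply Gauss's area formula: 2A = Σ (x_i·y_{i+1} − x_{i+1}·y_i), indices taken mod 4.
Cross-terms: -6, 5, 23, -12  ⇒  Σ = 10
Area = |Σ|/2 = 5.
Net area = 111.5 − 5 = 106.5.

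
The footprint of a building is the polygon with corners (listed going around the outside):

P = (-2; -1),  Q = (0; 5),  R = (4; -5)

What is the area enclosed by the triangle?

22

Cross-terms: -10, -20, -14  ⇒  Σ = -44
Area = |Σ|/2 = 22.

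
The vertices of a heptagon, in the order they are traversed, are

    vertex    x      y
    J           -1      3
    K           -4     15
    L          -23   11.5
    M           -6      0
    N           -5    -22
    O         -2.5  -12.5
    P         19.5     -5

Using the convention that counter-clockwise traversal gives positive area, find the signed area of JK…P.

407.125

Apply the surveyor's formula: 2A = Σ (x_i·y_{i+1} − x_{i+1}·y_i), indices taken mod 7.
J→K: (-1)(15) − (-4)(3) = -3
K→L: (-4)(11.5) − (-23)(15) = 299
L→M: (-23)(0) − (-6)(11.5) = 69
M→N: (-6)(-22) − (-5)(0) = 132
N→O: (-5)(-12.5) − (-2.5)(-22) = 7.5
O→P: (-2.5)(-5) − (19.5)(-12.5) = 256.25
P→J: (19.5)(3) − (-1)(-5) = 53.5
Σ = 814.25
Signed area = Σ/2 = 407.125 (positive ⇒ counter-clockwise traversal).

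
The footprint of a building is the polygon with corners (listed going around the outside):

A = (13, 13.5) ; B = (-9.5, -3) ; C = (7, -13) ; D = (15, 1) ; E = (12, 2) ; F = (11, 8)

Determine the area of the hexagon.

286.125

Apply the shoelace formula: 2A = Σ (x_i·y_{i+1} − x_{i+1}·y_i), indices taken mod 6.
Σ = (89.25) + (144.5) + (202) + (18) + (74) + (44.5) = 572.25
Area = |Σ|/2 = 286.125.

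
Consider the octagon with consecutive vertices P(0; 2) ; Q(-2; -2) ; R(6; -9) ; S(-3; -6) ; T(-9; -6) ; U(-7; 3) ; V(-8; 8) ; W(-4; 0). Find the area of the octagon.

Apply the surveyor's formula: 2A = Σ (x_i·y_{i+1} − x_{i+1}·y_i), indices taken mod 8.
Cross-terms: 4, 30, -63, -36, -69, -32, 32, -8  ⇒  Σ = -142
Area = |Σ|/2 = 71.

71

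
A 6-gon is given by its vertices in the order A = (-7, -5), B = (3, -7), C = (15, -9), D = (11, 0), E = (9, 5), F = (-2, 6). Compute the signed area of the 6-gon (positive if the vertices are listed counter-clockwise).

Apply the shoelace (surveyor's) formula: 2A = Σ (x_i·y_{i+1} − x_{i+1}·y_i), indices taken mod 6.
A→B: (-7)(-7) − (3)(-5) = 64
B→C: (3)(-9) − (15)(-7) = 78
C→D: (15)(0) − (11)(-9) = 99
D→E: (11)(5) − (9)(0) = 55
E→F: (9)(6) − (-2)(5) = 64
F→A: (-2)(-5) − (-7)(6) = 52
Σ = 412
Signed area = Σ/2 = 206 (positive ⇒ counter-clockwise traversal).

206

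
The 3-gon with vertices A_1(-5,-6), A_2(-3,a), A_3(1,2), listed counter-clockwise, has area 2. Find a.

Write out the shoelace sum; only the two edges meeting at A_2 involve a:
2·Area = [((-5)·a − (-3)·(-6)) + ((-3)·2 − 1·a)] + 4
       = -6·a + -20 = 4
⇒ a = -4.

-4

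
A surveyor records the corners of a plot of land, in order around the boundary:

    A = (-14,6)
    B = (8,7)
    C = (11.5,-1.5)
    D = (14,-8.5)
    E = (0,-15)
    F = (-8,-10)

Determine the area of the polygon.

Σ = (-146) + (-92.5) + (-76.75) + (-210) + (-120) + (-188) = -833.25
Area = |Σ|/2 = 416.625.

416.625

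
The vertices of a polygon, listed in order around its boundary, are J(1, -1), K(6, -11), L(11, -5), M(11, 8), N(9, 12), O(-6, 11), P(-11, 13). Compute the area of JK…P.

250.5

Apply the surveyor's formula: 2A = Σ (x_i·y_{i+1} − x_{i+1}·y_i), indices taken mod 7.
Σ = (-5) + (91) + (143) + (60) + (171) + (43) + (-2) = 501
Area = |Σ|/2 = 250.5.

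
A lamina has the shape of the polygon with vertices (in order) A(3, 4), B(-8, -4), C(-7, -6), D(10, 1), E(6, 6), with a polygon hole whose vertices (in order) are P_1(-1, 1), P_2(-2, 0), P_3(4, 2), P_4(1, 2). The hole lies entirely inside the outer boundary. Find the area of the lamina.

Outer boundary:
Apply Gauss's area formula: 2A = Σ (x_i·y_{i+1} − x_{i+1}·y_i), indices taken mod 5.
A→B: (3)(-4) − (-8)(4) = 20
B→C: (-8)(-6) − (-7)(-4) = 20
C→D: (-7)(1) − (10)(-6) = 53
D→E: (10)(6) − (6)(1) = 54
E→A: (6)(4) − (3)(6) = 6
Σ = 153
Area = |Σ|/2 = 76.5.
Hole:
Apply the shoelace (surveyor's) formula: 2A = Σ (x_i·y_{i+1} − x_{i+1}·y_i), indices taken mod 4.
P_1→P_2: (-1)(0) − (-2)(1) = 2
P_2→P_3: (-2)(2) − (4)(0) = -4
P_3→P_4: (4)(2) − (1)(2) = 6
P_4→P_1: (1)(1) − (-1)(2) = 3
Σ = 7
Area = |Σ|/2 = 3.5.
Net area = 76.5 − 3.5 = 73.

73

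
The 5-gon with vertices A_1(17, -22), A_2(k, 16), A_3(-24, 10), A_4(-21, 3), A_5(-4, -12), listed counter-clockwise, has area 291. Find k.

-24

Write out the shoelace sum; only the two edges meeting at A_2 involve k:
2·Area = [(17·16 − k·(-22)) + (k·10 − (-24)·16)] + 694
       = 32·k + 1350 = 582
⇒ k = -24.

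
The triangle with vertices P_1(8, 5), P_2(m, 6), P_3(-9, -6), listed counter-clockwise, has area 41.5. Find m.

2

Write out the shoelace sum; only the two edges meeting at P_2 involve m:
2·Area = [(8·6 − m·5) + (m·(-6) − (-9)·6)] + 3
       = -11·m + 105 = 83
⇒ m = 2.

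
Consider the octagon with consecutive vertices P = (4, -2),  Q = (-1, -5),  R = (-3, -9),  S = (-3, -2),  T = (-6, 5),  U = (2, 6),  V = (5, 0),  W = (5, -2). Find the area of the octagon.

Apply Gauss's area formula: 2A = Σ (x_i·y_{i+1} − x_{i+1}·y_i), indices taken mod 8.
P→Q: (4)(-5) − (-1)(-2) = -22
Q→R: (-1)(-9) − (-3)(-5) = -6
R→S: (-3)(-2) − (-3)(-9) = -21
S→T: (-3)(5) − (-6)(-2) = -27
T→U: (-6)(6) − (2)(5) = -46
U→V: (2)(0) − (5)(6) = -30
V→W: (5)(-2) − (5)(0) = -10
W→P: (5)(-2) − (4)(-2) = -2
Σ = -164
Area = |Σ|/2 = 82.

82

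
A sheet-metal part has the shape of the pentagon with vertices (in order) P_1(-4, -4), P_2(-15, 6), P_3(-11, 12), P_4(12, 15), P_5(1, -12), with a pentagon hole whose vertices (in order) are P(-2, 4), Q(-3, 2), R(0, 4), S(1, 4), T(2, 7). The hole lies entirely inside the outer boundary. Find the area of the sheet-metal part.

352.5

Outer boundary:
Apply the shoelace (surveyor's) formula: 2A = Σ (x_i·y_{i+1} − x_{i+1}·y_i), indices taken mod 5.
Σ = (-84) + (-114) + (-309) + (-159) + (-52) = -718
Area = |Σ|/2 = 359.
Hole:
Σ = (8) + (-12) + (-4) + (-1) + (22) = 13
Area = |Σ|/2 = 6.5.
Net area = 359 − 6.5 = 352.5.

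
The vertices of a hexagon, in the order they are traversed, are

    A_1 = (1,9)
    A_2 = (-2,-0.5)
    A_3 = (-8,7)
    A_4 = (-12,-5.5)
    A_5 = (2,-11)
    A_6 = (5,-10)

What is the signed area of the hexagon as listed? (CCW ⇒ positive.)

Apply Gauss's area formula: 2A = Σ (x_i·y_{i+1} − x_{i+1}·y_i), indices taken mod 6.
Cross-terms: 17.5, -18, 128, 143, 35, 55  ⇒  Σ = 360.5
Signed area = Σ/2 = 180.25 (positive ⇒ counter-clockwise traversal).

180.25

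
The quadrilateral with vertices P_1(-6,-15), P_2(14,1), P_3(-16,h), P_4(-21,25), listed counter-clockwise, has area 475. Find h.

The doubled signed area Σ (x_i y_{i+1} − x_{i+1} y_i) is linear in h.
With h=0 it equals 285; the coefficient of h is 35 (from the two edges through P_3).
So 35·h + 285 = 2·475 = 950 ⇒ h = 19.

19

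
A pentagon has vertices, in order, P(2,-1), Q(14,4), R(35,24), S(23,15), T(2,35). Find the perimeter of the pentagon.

122

|PQ| = √((12)² + (5)²) = √169 = 13
|QR| = √((21)² + (20)²) = √841 = 29
|RS| = √((-12)² + (-9)²) = √225 = 15
|ST| = √((-21)² + (20)²) = √841 = 29
|TP| = √((0)² + (-36)²) = √1296 = 36
Perimeter = 13 + 29 + 15 + 29 + 36 = 122.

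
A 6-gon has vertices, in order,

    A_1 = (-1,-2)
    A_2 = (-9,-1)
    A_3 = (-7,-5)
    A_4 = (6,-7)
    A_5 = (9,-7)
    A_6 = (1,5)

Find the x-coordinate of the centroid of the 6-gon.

53/88

Apply Gauss's area formula. First the cross-terms c_i = x_i·y_{i+1} − x_{i+1}·y_i:
  -17, 38, 79, 21, 52, 3  ⇒  2A = 176, A = 88.
Then Σ (x_i + x_{i+1})·c_i = 318, so x̄ = 318 / (6·88) = 53/88.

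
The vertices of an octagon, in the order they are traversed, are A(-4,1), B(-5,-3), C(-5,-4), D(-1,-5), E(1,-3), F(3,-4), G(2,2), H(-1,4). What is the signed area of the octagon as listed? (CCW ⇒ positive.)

47.5

Apply the shoelace formula: 2A = Σ (x_i·y_{i+1} − x_{i+1}·y_i), indices taken mod 8.
Σ = (17) + (5) + (21) + (8) + (5) + (14) + (10) + (15) = 95
Signed area = Σ/2 = 47.5 (positive ⇒ counter-clockwise traversal).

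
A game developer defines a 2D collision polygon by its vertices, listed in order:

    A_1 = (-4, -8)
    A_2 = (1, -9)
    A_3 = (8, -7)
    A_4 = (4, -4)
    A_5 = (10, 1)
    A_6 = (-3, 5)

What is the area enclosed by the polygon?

123

Apply Gauss's area formula: 2A = Σ (x_i·y_{i+1} − x_{i+1}·y_i), indices taken mod 6.
Σ = (44) + (65) + (-4) + (44) + (53) + (44) = 246
Area = |Σ|/2 = 123.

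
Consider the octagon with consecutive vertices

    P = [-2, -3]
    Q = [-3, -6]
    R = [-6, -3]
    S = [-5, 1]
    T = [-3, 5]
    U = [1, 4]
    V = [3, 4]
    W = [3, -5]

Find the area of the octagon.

Apply the shoelace (surveyor's) formula: 2A = Σ (x_i·y_{i+1} − x_{i+1}·y_i), indices taken mod 8.
Σ = (3) + (-27) + (-21) + (-22) + (-17) + (-8) + (-27) + (-19) = -138
Area = |Σ|/2 = 69.

69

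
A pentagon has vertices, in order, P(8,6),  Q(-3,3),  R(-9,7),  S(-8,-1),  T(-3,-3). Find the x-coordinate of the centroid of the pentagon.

Apply Gauss's area formula. First the cross-terms c_i = x_i·y_{i+1} − x_{i+1}·y_i:
  42, 6, 65, 21, 6  ⇒  2A = 140, A = 70.
Then Σ (x_i + x_{i+1})·c_i = -1168, so x̄ = -1168 / (6·70) = -292/105.

-292/105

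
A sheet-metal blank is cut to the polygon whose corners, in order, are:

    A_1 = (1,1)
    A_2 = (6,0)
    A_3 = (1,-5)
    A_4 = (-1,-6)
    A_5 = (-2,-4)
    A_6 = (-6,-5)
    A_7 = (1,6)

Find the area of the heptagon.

52.5

Apply the shoelace (surveyor's) formula: 2A = Σ (x_i·y_{i+1} − x_{i+1}·y_i), indices taken mod 7.
A_1→A_2: (1)(0) − (6)(1) = -6
A_2→A_3: (6)(-5) − (1)(0) = -30
A_3→A_4: (1)(-6) − (-1)(-5) = -11
A_4→A_5: (-1)(-4) − (-2)(-6) = -8
A_5→A_6: (-2)(-5) − (-6)(-4) = -14
A_6→A_7: (-6)(6) − (1)(-5) = -31
A_7→A_1: (1)(1) − (1)(6) = -5
Σ = -105
Area = |Σ|/2 = 52.5.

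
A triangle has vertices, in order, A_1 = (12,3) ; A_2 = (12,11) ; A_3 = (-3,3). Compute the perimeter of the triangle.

40

|A_1A_2| = √((0)² + (8)²) = √64 = 8
|A_2A_3| = √((-15)² + (-8)²) = √289 = 17
|A_3A_1| = √((15)² + (0)²) = √225 = 15
Perimeter = 8 + 17 + 15 = 40.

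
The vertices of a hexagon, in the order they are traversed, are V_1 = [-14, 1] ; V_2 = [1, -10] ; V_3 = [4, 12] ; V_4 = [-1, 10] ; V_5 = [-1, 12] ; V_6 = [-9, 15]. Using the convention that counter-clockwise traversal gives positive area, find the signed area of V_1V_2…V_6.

Apply the shoelace formula: 2A = Σ (x_i·y_{i+1} − x_{i+1}·y_i), indices taken mod 6.
Cross-terms: 139, 52, 52, -2, 93, 201  ⇒  Σ = 535
Signed area = Σ/2 = 267.5 (positive ⇒ counter-clockwise traversal).

267.5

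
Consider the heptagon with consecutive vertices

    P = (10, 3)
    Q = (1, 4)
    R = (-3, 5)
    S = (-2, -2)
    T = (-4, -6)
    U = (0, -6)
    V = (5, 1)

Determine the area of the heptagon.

66.5

Σ = (37) + (17) + (16) + (4) + (24) + (30) + (5) = 133
Area = |Σ|/2 = 66.5.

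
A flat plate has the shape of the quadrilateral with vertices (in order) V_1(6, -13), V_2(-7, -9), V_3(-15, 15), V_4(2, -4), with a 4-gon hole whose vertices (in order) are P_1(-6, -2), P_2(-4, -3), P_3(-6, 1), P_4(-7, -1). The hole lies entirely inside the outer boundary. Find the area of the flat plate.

174

Outer boundary:
Apply the surveyor's formula: 2A = Σ (x_i·y_{i+1} − x_{i+1}·y_i), indices taken mod 4.
Σ = (-145) + (-240) + (30) + (-2) = -357
Area = |Σ|/2 = 178.5.
Hole:
Apply Gauss's area formula: 2A = Σ (x_i·y_{i+1} − x_{i+1}·y_i), indices taken mod 4.
Σ = (10) + (-22) + (13) + (8) = 9
Area = |Σ|/2 = 4.5.
Net area = 178.5 − 4.5 = 174.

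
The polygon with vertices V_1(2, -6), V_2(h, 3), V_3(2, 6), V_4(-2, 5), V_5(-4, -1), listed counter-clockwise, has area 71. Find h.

6

Write out the shoelace sum; only the two edges meeting at V_2 involve h:
2·Area = [(2·3 − h·(-6)) + (h·6 − 2·3)] + 70
       = 12·h + 70 = 142
⇒ h = 6.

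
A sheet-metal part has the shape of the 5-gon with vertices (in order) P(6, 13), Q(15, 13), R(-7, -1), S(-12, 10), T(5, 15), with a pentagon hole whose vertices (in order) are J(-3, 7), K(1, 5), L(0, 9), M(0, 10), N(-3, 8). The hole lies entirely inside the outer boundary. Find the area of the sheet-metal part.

Outer boundary:
Σ = (-117) + (76) + (-82) + (-230) + (-25) = -378
Area = |Σ|/2 = 189.
Hole:
Apply the shoelace (surveyor's) formula: 2A = Σ (x_i·y_{i+1} − x_{i+1}·y_i), indices taken mod 5.
Cross-terms: -22, 9, 0, 30, 3  ⇒  Σ = 20
Area = |Σ|/2 = 10.
Net area = 189 − 10 = 179.

179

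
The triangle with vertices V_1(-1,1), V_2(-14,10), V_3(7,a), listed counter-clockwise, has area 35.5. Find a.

-10

Write out the shoelace sum; only the two edges meeting at V_3 involve a:
2·Area = [((-14)·a − 7·10) + (7·1 − (-1)·a)] + 4
       = -13·a + -59 = 71
⇒ a = -10.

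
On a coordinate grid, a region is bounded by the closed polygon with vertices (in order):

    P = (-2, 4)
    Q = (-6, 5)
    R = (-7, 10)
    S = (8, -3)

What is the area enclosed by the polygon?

22

Apply the surveyor's formula: 2A = Σ (x_i·y_{i+1} − x_{i+1}·y_i), indices taken mod 4.
Σ = (14) + (-25) + (-59) + (26) = -44
Area = |Σ|/2 = 22.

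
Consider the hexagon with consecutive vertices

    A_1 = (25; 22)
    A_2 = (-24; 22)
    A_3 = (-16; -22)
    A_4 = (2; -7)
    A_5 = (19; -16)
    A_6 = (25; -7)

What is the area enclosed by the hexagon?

A_1→A_2: (25)(22) − (-24)(22) = 1078
A_2→A_3: (-24)(-22) − (-16)(22) = 880
A_3→A_4: (-16)(-7) − (2)(-22) = 156
A_4→A_5: (2)(-16) − (19)(-7) = 101
A_5→A_6: (19)(-7) − (25)(-16) = 267
A_6→A_1: (25)(22) − (25)(-7) = 725
Σ = 3207
Area = |Σ|/2 = 1603.5.

1603.5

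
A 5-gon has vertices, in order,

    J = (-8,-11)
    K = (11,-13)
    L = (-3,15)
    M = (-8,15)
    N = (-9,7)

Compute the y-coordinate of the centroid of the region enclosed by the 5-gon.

-89/99

Apply Gauss's area formula. First the cross-terms c_i = x_i·y_{i+1} − x_{i+1}·y_i:
  225, 126, 75, 79, 155  ⇒  2A = 660, A = 330.
Then Σ (y_i + y_{i+1})·c_i = -1780, so ȳ = -1780 / (6·330) = -89/99.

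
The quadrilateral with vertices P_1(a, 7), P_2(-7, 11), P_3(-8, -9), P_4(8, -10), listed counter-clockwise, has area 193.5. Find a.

-1

The doubled signed area Σ (x_i y_{i+1} − x_{i+1} y_i) is linear in a.
With a=0 it equals 408; the coefficient of a is 21 (from the two edges through P_1).
So 21·a + 408 = 2·193.5 = 387 ⇒ a = -1.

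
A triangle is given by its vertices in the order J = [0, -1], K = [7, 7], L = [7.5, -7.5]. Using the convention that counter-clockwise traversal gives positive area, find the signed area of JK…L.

Apply the shoelace (surveyor's) formula: 2A = Σ (x_i·y_{i+1} − x_{i+1}·y_i), indices taken mod 3.
Cross-terms: 7, -105, -7.5  ⇒  Σ = -105.5
Signed area = Σ/2 = -52.75 (negative ⇒ clockwise traversal).

-52.75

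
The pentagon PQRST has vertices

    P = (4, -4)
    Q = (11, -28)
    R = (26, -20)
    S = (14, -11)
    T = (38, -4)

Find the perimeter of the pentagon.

116

|PQ| = √((7)² + (-24)²) = √625 = 25
|QR| = √((15)² + (8)²) = √289 = 17
|RS| = √((-12)² + (9)²) = √225 = 15
|ST| = √((24)² + (7)²) = √625 = 25
|TP| = √((-34)² + (0)²) = √1156 = 34
Perimeter = 25 + 17 + 15 + 25 + 34 = 116.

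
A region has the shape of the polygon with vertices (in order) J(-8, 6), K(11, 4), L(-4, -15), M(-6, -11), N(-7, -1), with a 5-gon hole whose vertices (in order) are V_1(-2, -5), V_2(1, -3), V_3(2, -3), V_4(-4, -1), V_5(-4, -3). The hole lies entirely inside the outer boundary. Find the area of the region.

Outer boundary:
Apply the shoelace (surveyor's) formula: 2A = Σ (x_i·y_{i+1} − x_{i+1}·y_i), indices taken mod 5.
J→K: (-8)(4) − (11)(6) = -98
K→L: (11)(-15) − (-4)(4) = -149
L→M: (-4)(-11) − (-6)(-15) = -46
M→N: (-6)(-1) − (-7)(-11) = -71
N→J: (-7)(6) − (-8)(-1) = -50
Σ = -414
Area = |Σ|/2 = 207.
Hole:
V_1→V_2: (-2)(-3) − (1)(-5) = 11
V_2→V_3: (1)(-3) − (2)(-3) = 3
V_3→V_4: (2)(-1) − (-4)(-3) = -14
V_4→V_5: (-4)(-3) − (-4)(-1) = 8
V_5→V_1: (-4)(-5) − (-2)(-3) = 14
Σ = 22
Area = |Σ|/2 = 11.
Net area = 207 − 11 = 196.

196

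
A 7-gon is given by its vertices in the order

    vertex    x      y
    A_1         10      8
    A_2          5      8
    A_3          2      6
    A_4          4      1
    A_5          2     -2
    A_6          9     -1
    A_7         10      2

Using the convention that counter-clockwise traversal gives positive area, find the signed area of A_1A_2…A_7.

63

Apply the surveyor's formula: 2A = Σ (x_i·y_{i+1} − x_{i+1}·y_i), indices taken mod 7.
Σ = (40) + (14) + (-22) + (-10) + (16) + (28) + (60) = 126
Signed area = Σ/2 = 63 (positive ⇒ counter-clockwise traversal).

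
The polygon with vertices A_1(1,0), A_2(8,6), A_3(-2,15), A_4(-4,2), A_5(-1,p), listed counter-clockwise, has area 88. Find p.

The doubled signed area Σ (x_i y_{i+1} − x_{i+1} y_i) is linear in p.
With p=0 it equals 196; the coefficient of p is -5 (from the two edges through A_5).
So -5·p + 196 = 2·88 = 176 ⇒ p = 4.

4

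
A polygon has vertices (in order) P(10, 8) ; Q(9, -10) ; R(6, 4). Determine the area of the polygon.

Apply the shoelace (surveyor's) formula: 2A = Σ (x_i·y_{i+1} − x_{i+1}·y_i), indices taken mod 3.
Σ = (-172) + (96) + (8) = -68
Area = |Σ|/2 = 34.

34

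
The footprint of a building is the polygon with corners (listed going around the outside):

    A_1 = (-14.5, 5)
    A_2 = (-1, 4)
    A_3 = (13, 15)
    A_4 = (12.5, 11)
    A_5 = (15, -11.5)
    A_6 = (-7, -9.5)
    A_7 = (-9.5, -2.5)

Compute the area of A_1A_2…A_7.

426.375

Apply Gauss's area formula: 2A = Σ (x_i·y_{i+1} − x_{i+1}·y_i), indices taken mod 7.
Cross-terms: -53, -67, -44.5, -308.75, -223, -72.75, -83.75  ⇒  Σ = -852.75
Area = |Σ|/2 = 426.375.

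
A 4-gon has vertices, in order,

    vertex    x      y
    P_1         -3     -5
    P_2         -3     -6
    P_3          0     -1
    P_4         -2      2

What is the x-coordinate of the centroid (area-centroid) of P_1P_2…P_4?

-103/60

Apply the shoelace formula. First the cross-terms c_i = x_i·y_{i+1} − x_{i+1}·y_i:
  3, 3, -2, 16  ⇒  2A = 20, A = 10.
Then Σ (x_i + x_{i+1})·c_i = -103, so x̄ = -103 / (6·10) = -103/60.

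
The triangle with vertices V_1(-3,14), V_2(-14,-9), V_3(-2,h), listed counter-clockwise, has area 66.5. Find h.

4

Write out the shoelace sum; only the two edges meeting at V_3 involve h:
2·Area = [((-14)·h − (-2)·(-9)) + ((-2)·14 − (-3)·h)] + 223
       = -11·h + 177 = 133
⇒ h = 4.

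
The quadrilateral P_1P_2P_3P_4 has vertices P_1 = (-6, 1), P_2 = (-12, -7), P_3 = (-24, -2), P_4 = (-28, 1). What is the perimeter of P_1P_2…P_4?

|P_1P_2| = √((-6)² + (-8)²) = √100 = 10
|P_2P_3| = √((-12)² + (5)²) = √169 = 13
|P_3P_4| = √((-4)² + (3)²) = √25 = 5
|P_4P_1| = √((22)² + (0)²) = √484 = 22
Perimeter = 10 + 13 + 5 + 22 = 50.

50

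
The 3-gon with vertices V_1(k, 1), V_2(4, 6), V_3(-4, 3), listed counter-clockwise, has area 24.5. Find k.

The doubled signed area Σ (x_i y_{i+1} − x_{i+1} y_i) is linear in k.
With k=0 it equals 28; the coefficient of k is 3 (from the two edges through V_1).
So 3·k + 28 = 2·24.5 = 49 ⇒ k = 7.

7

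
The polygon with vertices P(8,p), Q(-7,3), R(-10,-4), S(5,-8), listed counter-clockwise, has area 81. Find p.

-7

Write out the shoelace sum; only the two edges meeting at P involve p:
2·Area = [(5·p − 8·(-8)) + (8·3 − (-7)·p)] + 158
       = 12·p + 246 = 162
⇒ p = -7.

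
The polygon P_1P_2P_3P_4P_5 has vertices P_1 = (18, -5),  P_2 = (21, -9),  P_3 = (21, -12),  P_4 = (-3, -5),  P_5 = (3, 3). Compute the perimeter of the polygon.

|P_1P_2| = √((3)² + (-4)²) = √25 = 5
|P_2P_3| = √((0)² + (-3)²) = √9 = 3
|P_3P_4| = √((-24)² + (7)²) = √625 = 25
|P_4P_5| = √((6)² + (8)²) = √100 = 10
|P_5P_1| = √((15)² + (-8)²) = √289 = 17
Perimeter = 5 + 3 + 25 + 10 + 17 = 60.

60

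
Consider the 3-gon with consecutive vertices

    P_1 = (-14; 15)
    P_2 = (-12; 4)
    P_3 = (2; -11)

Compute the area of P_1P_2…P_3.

62

Apply Gauss's area formula: 2A = Σ (x_i·y_{i+1} − x_{i+1}·y_i), indices taken mod 3.
Cross-terms: 124, 124, -124  ⇒  Σ = 124
Area = |Σ|/2 = 62.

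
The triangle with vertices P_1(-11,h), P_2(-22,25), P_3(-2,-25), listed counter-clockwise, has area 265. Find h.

Write out the shoelace sum; only the two edges meeting at P_1 involve h:
2·Area = [((-2)·h − (-11)·(-25)) + ((-11)·25 − (-22)·h)] + 600
       = 20·h + 50 = 530
⇒ h = 24.

24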